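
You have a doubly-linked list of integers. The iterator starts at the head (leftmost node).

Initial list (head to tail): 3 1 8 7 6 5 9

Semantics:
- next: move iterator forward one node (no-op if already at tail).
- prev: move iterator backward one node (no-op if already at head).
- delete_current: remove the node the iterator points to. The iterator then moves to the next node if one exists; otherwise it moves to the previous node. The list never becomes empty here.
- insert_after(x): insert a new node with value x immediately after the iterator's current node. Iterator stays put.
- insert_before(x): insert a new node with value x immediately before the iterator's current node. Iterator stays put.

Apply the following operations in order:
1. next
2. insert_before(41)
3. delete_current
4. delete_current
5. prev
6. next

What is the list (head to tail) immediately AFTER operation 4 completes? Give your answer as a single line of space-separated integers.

Answer: 3 41 7 6 5 9

Derivation:
After 1 (next): list=[3, 1, 8, 7, 6, 5, 9] cursor@1
After 2 (insert_before(41)): list=[3, 41, 1, 8, 7, 6, 5, 9] cursor@1
After 3 (delete_current): list=[3, 41, 8, 7, 6, 5, 9] cursor@8
After 4 (delete_current): list=[3, 41, 7, 6, 5, 9] cursor@7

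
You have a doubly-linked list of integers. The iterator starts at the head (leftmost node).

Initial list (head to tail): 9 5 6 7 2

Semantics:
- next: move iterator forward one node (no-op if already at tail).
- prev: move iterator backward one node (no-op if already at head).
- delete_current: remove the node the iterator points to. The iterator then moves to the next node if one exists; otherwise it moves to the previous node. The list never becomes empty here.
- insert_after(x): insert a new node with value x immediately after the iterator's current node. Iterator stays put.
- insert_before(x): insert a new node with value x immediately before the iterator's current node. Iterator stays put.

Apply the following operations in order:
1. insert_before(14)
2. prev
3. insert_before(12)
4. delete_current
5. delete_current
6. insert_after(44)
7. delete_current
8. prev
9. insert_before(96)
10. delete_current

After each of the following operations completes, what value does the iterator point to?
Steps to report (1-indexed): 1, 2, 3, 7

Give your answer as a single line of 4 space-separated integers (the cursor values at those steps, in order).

After 1 (insert_before(14)): list=[14, 9, 5, 6, 7, 2] cursor@9
After 2 (prev): list=[14, 9, 5, 6, 7, 2] cursor@14
After 3 (insert_before(12)): list=[12, 14, 9, 5, 6, 7, 2] cursor@14
After 4 (delete_current): list=[12, 9, 5, 6, 7, 2] cursor@9
After 5 (delete_current): list=[12, 5, 6, 7, 2] cursor@5
After 6 (insert_after(44)): list=[12, 5, 44, 6, 7, 2] cursor@5
After 7 (delete_current): list=[12, 44, 6, 7, 2] cursor@44
After 8 (prev): list=[12, 44, 6, 7, 2] cursor@12
After 9 (insert_before(96)): list=[96, 12, 44, 6, 7, 2] cursor@12
After 10 (delete_current): list=[96, 44, 6, 7, 2] cursor@44

Answer: 9 14 14 44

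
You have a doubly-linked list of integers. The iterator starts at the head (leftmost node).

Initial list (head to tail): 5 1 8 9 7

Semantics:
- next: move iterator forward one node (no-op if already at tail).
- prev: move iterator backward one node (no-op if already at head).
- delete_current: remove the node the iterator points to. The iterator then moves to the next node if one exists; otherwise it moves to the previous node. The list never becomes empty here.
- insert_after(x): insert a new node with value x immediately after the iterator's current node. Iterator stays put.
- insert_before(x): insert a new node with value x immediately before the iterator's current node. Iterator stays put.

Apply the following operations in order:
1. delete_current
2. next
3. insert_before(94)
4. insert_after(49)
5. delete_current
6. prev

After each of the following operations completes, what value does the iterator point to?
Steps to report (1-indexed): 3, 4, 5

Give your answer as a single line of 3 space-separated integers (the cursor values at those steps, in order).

Answer: 8 8 49

Derivation:
After 1 (delete_current): list=[1, 8, 9, 7] cursor@1
After 2 (next): list=[1, 8, 9, 7] cursor@8
After 3 (insert_before(94)): list=[1, 94, 8, 9, 7] cursor@8
After 4 (insert_after(49)): list=[1, 94, 8, 49, 9, 7] cursor@8
After 5 (delete_current): list=[1, 94, 49, 9, 7] cursor@49
After 6 (prev): list=[1, 94, 49, 9, 7] cursor@94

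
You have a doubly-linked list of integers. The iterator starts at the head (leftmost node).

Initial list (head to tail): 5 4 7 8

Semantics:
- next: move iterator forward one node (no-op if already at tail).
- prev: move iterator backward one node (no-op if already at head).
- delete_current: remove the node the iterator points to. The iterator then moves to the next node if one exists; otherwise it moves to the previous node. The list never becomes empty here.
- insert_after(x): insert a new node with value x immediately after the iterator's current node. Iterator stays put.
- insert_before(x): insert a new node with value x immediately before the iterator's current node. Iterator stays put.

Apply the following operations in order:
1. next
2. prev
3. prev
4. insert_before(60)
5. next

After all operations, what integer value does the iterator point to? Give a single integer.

After 1 (next): list=[5, 4, 7, 8] cursor@4
After 2 (prev): list=[5, 4, 7, 8] cursor@5
After 3 (prev): list=[5, 4, 7, 8] cursor@5
After 4 (insert_before(60)): list=[60, 5, 4, 7, 8] cursor@5
After 5 (next): list=[60, 5, 4, 7, 8] cursor@4

Answer: 4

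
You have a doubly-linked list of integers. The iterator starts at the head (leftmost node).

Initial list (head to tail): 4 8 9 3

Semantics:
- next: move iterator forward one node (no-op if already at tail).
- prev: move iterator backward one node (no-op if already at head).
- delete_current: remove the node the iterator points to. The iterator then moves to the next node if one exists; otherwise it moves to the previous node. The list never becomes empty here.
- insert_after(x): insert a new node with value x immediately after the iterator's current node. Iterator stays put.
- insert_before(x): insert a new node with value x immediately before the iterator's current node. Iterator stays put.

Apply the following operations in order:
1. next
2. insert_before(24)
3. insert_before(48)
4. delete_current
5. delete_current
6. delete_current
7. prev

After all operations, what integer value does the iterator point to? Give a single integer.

After 1 (next): list=[4, 8, 9, 3] cursor@8
After 2 (insert_before(24)): list=[4, 24, 8, 9, 3] cursor@8
After 3 (insert_before(48)): list=[4, 24, 48, 8, 9, 3] cursor@8
After 4 (delete_current): list=[4, 24, 48, 9, 3] cursor@9
After 5 (delete_current): list=[4, 24, 48, 3] cursor@3
After 6 (delete_current): list=[4, 24, 48] cursor@48
After 7 (prev): list=[4, 24, 48] cursor@24

Answer: 24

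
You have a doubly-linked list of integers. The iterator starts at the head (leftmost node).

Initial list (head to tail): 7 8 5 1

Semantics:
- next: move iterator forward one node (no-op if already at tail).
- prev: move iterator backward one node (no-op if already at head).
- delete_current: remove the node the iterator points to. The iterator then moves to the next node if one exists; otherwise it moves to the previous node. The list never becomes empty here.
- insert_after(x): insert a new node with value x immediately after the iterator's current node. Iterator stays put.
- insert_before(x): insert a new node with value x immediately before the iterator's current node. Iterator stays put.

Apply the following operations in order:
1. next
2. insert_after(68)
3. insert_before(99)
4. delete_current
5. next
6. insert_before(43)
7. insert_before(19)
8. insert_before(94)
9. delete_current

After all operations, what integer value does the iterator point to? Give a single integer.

Answer: 1

Derivation:
After 1 (next): list=[7, 8, 5, 1] cursor@8
After 2 (insert_after(68)): list=[7, 8, 68, 5, 1] cursor@8
After 3 (insert_before(99)): list=[7, 99, 8, 68, 5, 1] cursor@8
After 4 (delete_current): list=[7, 99, 68, 5, 1] cursor@68
After 5 (next): list=[7, 99, 68, 5, 1] cursor@5
After 6 (insert_before(43)): list=[7, 99, 68, 43, 5, 1] cursor@5
After 7 (insert_before(19)): list=[7, 99, 68, 43, 19, 5, 1] cursor@5
After 8 (insert_before(94)): list=[7, 99, 68, 43, 19, 94, 5, 1] cursor@5
After 9 (delete_current): list=[7, 99, 68, 43, 19, 94, 1] cursor@1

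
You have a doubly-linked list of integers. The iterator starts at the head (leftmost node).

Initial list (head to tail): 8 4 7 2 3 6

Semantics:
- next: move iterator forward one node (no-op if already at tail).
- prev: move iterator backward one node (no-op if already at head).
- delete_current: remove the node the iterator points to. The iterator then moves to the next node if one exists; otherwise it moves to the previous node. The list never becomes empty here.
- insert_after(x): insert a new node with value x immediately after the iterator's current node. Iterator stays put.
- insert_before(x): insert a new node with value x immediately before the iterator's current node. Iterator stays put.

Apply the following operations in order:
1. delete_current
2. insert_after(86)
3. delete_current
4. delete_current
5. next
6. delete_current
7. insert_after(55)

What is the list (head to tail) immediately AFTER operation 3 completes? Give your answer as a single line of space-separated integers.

After 1 (delete_current): list=[4, 7, 2, 3, 6] cursor@4
After 2 (insert_after(86)): list=[4, 86, 7, 2, 3, 6] cursor@4
After 3 (delete_current): list=[86, 7, 2, 3, 6] cursor@86

Answer: 86 7 2 3 6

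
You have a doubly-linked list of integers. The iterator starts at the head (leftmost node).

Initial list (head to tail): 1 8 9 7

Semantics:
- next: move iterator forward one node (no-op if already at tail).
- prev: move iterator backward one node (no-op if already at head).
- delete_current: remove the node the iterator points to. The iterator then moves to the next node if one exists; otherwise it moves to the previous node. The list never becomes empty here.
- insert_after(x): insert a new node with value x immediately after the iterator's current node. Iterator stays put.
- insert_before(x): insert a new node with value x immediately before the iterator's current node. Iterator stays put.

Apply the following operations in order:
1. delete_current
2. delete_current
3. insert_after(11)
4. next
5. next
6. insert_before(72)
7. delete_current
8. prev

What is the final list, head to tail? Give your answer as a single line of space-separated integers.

After 1 (delete_current): list=[8, 9, 7] cursor@8
After 2 (delete_current): list=[9, 7] cursor@9
After 3 (insert_after(11)): list=[9, 11, 7] cursor@9
After 4 (next): list=[9, 11, 7] cursor@11
After 5 (next): list=[9, 11, 7] cursor@7
After 6 (insert_before(72)): list=[9, 11, 72, 7] cursor@7
After 7 (delete_current): list=[9, 11, 72] cursor@72
After 8 (prev): list=[9, 11, 72] cursor@11

Answer: 9 11 72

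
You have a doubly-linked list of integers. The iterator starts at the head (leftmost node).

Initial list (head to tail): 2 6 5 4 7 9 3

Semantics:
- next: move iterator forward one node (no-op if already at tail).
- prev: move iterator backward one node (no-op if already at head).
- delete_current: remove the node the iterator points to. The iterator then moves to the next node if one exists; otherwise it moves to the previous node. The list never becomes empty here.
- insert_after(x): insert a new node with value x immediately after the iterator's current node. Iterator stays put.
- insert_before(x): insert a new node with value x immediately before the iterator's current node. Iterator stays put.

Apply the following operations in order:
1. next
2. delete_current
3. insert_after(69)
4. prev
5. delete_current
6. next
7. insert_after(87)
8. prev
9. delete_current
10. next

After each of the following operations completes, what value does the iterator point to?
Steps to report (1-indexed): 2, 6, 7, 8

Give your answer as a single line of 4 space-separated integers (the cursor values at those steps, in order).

After 1 (next): list=[2, 6, 5, 4, 7, 9, 3] cursor@6
After 2 (delete_current): list=[2, 5, 4, 7, 9, 3] cursor@5
After 3 (insert_after(69)): list=[2, 5, 69, 4, 7, 9, 3] cursor@5
After 4 (prev): list=[2, 5, 69, 4, 7, 9, 3] cursor@2
After 5 (delete_current): list=[5, 69, 4, 7, 9, 3] cursor@5
After 6 (next): list=[5, 69, 4, 7, 9, 3] cursor@69
After 7 (insert_after(87)): list=[5, 69, 87, 4, 7, 9, 3] cursor@69
After 8 (prev): list=[5, 69, 87, 4, 7, 9, 3] cursor@5
After 9 (delete_current): list=[69, 87, 4, 7, 9, 3] cursor@69
After 10 (next): list=[69, 87, 4, 7, 9, 3] cursor@87

Answer: 5 69 69 5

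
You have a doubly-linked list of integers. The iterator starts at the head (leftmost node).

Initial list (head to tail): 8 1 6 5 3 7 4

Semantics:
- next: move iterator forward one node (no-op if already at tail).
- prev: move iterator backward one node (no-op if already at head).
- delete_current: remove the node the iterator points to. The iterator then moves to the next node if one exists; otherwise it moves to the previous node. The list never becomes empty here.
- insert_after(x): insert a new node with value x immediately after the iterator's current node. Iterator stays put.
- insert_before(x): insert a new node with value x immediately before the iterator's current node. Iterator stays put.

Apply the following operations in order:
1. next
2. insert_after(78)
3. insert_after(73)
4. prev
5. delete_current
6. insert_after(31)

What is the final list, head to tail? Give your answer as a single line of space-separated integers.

After 1 (next): list=[8, 1, 6, 5, 3, 7, 4] cursor@1
After 2 (insert_after(78)): list=[8, 1, 78, 6, 5, 3, 7, 4] cursor@1
After 3 (insert_after(73)): list=[8, 1, 73, 78, 6, 5, 3, 7, 4] cursor@1
After 4 (prev): list=[8, 1, 73, 78, 6, 5, 3, 7, 4] cursor@8
After 5 (delete_current): list=[1, 73, 78, 6, 5, 3, 7, 4] cursor@1
After 6 (insert_after(31)): list=[1, 31, 73, 78, 6, 5, 3, 7, 4] cursor@1

Answer: 1 31 73 78 6 5 3 7 4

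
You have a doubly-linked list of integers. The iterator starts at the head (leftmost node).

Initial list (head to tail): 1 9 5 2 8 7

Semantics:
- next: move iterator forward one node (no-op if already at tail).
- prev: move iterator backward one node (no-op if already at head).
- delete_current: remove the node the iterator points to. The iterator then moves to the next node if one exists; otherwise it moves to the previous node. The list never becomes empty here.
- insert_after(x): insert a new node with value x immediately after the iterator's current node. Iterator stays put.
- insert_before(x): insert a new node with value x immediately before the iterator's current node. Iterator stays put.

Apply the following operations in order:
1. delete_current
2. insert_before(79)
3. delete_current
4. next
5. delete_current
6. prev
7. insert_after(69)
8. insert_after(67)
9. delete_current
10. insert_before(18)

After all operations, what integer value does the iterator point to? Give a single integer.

Answer: 67

Derivation:
After 1 (delete_current): list=[9, 5, 2, 8, 7] cursor@9
After 2 (insert_before(79)): list=[79, 9, 5, 2, 8, 7] cursor@9
After 3 (delete_current): list=[79, 5, 2, 8, 7] cursor@5
After 4 (next): list=[79, 5, 2, 8, 7] cursor@2
After 5 (delete_current): list=[79, 5, 8, 7] cursor@8
After 6 (prev): list=[79, 5, 8, 7] cursor@5
After 7 (insert_after(69)): list=[79, 5, 69, 8, 7] cursor@5
After 8 (insert_after(67)): list=[79, 5, 67, 69, 8, 7] cursor@5
After 9 (delete_current): list=[79, 67, 69, 8, 7] cursor@67
After 10 (insert_before(18)): list=[79, 18, 67, 69, 8, 7] cursor@67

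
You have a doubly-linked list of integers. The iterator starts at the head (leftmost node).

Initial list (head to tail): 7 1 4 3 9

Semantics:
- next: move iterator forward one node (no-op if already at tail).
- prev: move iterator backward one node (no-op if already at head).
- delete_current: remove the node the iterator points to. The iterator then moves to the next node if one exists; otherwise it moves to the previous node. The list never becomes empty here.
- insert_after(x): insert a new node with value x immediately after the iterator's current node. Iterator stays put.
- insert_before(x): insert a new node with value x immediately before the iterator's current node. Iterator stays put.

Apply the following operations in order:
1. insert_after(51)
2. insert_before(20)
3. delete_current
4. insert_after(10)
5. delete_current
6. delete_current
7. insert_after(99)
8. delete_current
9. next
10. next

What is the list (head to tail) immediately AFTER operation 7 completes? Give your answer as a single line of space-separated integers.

After 1 (insert_after(51)): list=[7, 51, 1, 4, 3, 9] cursor@7
After 2 (insert_before(20)): list=[20, 7, 51, 1, 4, 3, 9] cursor@7
After 3 (delete_current): list=[20, 51, 1, 4, 3, 9] cursor@51
After 4 (insert_after(10)): list=[20, 51, 10, 1, 4, 3, 9] cursor@51
After 5 (delete_current): list=[20, 10, 1, 4, 3, 9] cursor@10
After 6 (delete_current): list=[20, 1, 4, 3, 9] cursor@1
After 7 (insert_after(99)): list=[20, 1, 99, 4, 3, 9] cursor@1

Answer: 20 1 99 4 3 9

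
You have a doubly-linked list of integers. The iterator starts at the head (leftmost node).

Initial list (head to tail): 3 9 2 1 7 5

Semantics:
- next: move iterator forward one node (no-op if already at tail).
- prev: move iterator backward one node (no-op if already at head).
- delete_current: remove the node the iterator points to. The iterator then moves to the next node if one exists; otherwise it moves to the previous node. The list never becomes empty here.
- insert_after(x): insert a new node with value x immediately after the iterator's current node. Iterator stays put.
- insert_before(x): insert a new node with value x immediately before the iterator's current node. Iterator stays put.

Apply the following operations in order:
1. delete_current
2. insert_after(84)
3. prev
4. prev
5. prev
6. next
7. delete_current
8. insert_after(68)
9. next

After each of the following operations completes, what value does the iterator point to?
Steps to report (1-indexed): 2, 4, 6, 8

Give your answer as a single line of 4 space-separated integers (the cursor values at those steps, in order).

After 1 (delete_current): list=[9, 2, 1, 7, 5] cursor@9
After 2 (insert_after(84)): list=[9, 84, 2, 1, 7, 5] cursor@9
After 3 (prev): list=[9, 84, 2, 1, 7, 5] cursor@9
After 4 (prev): list=[9, 84, 2, 1, 7, 5] cursor@9
After 5 (prev): list=[9, 84, 2, 1, 7, 5] cursor@9
After 6 (next): list=[9, 84, 2, 1, 7, 5] cursor@84
After 7 (delete_current): list=[9, 2, 1, 7, 5] cursor@2
After 8 (insert_after(68)): list=[9, 2, 68, 1, 7, 5] cursor@2
After 9 (next): list=[9, 2, 68, 1, 7, 5] cursor@68

Answer: 9 9 84 2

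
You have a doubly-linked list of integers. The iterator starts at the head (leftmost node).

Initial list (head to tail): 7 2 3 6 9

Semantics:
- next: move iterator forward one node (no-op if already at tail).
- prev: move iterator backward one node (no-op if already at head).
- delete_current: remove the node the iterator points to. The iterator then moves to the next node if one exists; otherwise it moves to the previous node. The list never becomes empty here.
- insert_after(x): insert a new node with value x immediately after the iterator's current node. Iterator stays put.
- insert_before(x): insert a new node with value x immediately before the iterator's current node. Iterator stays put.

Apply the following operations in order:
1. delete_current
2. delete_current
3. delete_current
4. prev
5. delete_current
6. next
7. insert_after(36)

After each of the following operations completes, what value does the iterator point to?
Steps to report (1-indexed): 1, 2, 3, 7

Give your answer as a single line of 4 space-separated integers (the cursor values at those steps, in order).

After 1 (delete_current): list=[2, 3, 6, 9] cursor@2
After 2 (delete_current): list=[3, 6, 9] cursor@3
After 3 (delete_current): list=[6, 9] cursor@6
After 4 (prev): list=[6, 9] cursor@6
After 5 (delete_current): list=[9] cursor@9
After 6 (next): list=[9] cursor@9
After 7 (insert_after(36)): list=[9, 36] cursor@9

Answer: 2 3 6 9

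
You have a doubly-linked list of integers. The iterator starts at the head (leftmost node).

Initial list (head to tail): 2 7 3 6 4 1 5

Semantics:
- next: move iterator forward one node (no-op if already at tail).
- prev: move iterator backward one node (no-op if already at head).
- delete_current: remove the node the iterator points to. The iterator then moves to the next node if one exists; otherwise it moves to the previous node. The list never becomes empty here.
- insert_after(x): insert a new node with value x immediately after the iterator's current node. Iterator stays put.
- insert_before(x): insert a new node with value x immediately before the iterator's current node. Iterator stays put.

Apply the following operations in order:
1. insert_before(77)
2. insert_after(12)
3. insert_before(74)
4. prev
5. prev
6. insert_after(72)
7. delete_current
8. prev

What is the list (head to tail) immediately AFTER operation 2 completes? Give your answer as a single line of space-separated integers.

After 1 (insert_before(77)): list=[77, 2, 7, 3, 6, 4, 1, 5] cursor@2
After 2 (insert_after(12)): list=[77, 2, 12, 7, 3, 6, 4, 1, 5] cursor@2

Answer: 77 2 12 7 3 6 4 1 5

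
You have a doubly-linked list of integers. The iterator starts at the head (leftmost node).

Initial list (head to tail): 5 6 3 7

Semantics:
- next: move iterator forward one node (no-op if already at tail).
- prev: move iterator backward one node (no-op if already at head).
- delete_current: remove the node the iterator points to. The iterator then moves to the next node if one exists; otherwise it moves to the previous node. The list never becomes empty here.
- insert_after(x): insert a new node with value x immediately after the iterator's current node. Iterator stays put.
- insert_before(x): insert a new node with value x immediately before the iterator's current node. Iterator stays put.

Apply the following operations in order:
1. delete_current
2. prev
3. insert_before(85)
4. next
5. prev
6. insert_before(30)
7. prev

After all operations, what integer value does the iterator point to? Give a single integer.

After 1 (delete_current): list=[6, 3, 7] cursor@6
After 2 (prev): list=[6, 3, 7] cursor@6
After 3 (insert_before(85)): list=[85, 6, 3, 7] cursor@6
After 4 (next): list=[85, 6, 3, 7] cursor@3
After 5 (prev): list=[85, 6, 3, 7] cursor@6
After 6 (insert_before(30)): list=[85, 30, 6, 3, 7] cursor@6
After 7 (prev): list=[85, 30, 6, 3, 7] cursor@30

Answer: 30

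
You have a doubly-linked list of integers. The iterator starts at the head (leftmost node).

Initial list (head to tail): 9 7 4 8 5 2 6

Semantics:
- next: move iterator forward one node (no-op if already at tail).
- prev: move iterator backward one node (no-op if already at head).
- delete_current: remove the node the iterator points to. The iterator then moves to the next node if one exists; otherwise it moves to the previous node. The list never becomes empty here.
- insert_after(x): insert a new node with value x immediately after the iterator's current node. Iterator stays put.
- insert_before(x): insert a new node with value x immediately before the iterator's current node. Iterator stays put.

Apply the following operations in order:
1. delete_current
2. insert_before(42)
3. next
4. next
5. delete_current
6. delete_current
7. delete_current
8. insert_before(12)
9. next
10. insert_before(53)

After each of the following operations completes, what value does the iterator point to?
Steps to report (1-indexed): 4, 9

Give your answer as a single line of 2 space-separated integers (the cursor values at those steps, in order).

Answer: 8 6

Derivation:
After 1 (delete_current): list=[7, 4, 8, 5, 2, 6] cursor@7
After 2 (insert_before(42)): list=[42, 7, 4, 8, 5, 2, 6] cursor@7
After 3 (next): list=[42, 7, 4, 8, 5, 2, 6] cursor@4
After 4 (next): list=[42, 7, 4, 8, 5, 2, 6] cursor@8
After 5 (delete_current): list=[42, 7, 4, 5, 2, 6] cursor@5
After 6 (delete_current): list=[42, 7, 4, 2, 6] cursor@2
After 7 (delete_current): list=[42, 7, 4, 6] cursor@6
After 8 (insert_before(12)): list=[42, 7, 4, 12, 6] cursor@6
After 9 (next): list=[42, 7, 4, 12, 6] cursor@6
After 10 (insert_before(53)): list=[42, 7, 4, 12, 53, 6] cursor@6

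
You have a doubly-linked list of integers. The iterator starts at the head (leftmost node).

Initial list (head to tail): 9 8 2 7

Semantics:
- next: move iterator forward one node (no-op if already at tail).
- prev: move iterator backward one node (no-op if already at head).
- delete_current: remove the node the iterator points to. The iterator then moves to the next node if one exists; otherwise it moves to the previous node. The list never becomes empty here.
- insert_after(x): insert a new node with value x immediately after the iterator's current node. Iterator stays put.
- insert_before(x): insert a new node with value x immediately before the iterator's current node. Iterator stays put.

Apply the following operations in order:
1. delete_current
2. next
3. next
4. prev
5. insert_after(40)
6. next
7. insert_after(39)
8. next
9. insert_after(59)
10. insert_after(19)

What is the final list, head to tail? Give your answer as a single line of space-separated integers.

Answer: 8 2 40 39 19 59 7

Derivation:
After 1 (delete_current): list=[8, 2, 7] cursor@8
After 2 (next): list=[8, 2, 7] cursor@2
After 3 (next): list=[8, 2, 7] cursor@7
After 4 (prev): list=[8, 2, 7] cursor@2
After 5 (insert_after(40)): list=[8, 2, 40, 7] cursor@2
After 6 (next): list=[8, 2, 40, 7] cursor@40
After 7 (insert_after(39)): list=[8, 2, 40, 39, 7] cursor@40
After 8 (next): list=[8, 2, 40, 39, 7] cursor@39
After 9 (insert_after(59)): list=[8, 2, 40, 39, 59, 7] cursor@39
After 10 (insert_after(19)): list=[8, 2, 40, 39, 19, 59, 7] cursor@39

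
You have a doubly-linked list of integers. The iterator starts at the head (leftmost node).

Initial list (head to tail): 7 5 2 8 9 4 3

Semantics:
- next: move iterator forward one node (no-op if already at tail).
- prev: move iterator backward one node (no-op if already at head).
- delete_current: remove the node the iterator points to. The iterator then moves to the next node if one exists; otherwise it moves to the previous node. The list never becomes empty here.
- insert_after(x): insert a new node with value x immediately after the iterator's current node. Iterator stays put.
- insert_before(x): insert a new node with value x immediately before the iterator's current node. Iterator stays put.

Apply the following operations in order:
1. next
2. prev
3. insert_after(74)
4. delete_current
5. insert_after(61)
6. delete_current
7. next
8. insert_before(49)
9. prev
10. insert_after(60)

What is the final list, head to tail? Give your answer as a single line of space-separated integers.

Answer: 61 49 60 5 2 8 9 4 3

Derivation:
After 1 (next): list=[7, 5, 2, 8, 9, 4, 3] cursor@5
After 2 (prev): list=[7, 5, 2, 8, 9, 4, 3] cursor@7
After 3 (insert_after(74)): list=[7, 74, 5, 2, 8, 9, 4, 3] cursor@7
After 4 (delete_current): list=[74, 5, 2, 8, 9, 4, 3] cursor@74
After 5 (insert_after(61)): list=[74, 61, 5, 2, 8, 9, 4, 3] cursor@74
After 6 (delete_current): list=[61, 5, 2, 8, 9, 4, 3] cursor@61
After 7 (next): list=[61, 5, 2, 8, 9, 4, 3] cursor@5
After 8 (insert_before(49)): list=[61, 49, 5, 2, 8, 9, 4, 3] cursor@5
After 9 (prev): list=[61, 49, 5, 2, 8, 9, 4, 3] cursor@49
After 10 (insert_after(60)): list=[61, 49, 60, 5, 2, 8, 9, 4, 3] cursor@49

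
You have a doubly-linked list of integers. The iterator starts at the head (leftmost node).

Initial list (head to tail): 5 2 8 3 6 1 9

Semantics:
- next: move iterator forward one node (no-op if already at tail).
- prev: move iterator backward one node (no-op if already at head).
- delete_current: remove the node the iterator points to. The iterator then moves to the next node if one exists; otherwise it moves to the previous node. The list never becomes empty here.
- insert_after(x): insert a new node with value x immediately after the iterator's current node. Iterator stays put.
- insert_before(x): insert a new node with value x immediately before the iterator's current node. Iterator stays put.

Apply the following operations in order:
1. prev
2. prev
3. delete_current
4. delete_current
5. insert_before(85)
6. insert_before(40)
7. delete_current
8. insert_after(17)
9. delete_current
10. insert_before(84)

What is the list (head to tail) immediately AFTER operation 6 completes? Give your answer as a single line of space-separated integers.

Answer: 85 40 8 3 6 1 9

Derivation:
After 1 (prev): list=[5, 2, 8, 3, 6, 1, 9] cursor@5
After 2 (prev): list=[5, 2, 8, 3, 6, 1, 9] cursor@5
After 3 (delete_current): list=[2, 8, 3, 6, 1, 9] cursor@2
After 4 (delete_current): list=[8, 3, 6, 1, 9] cursor@8
After 5 (insert_before(85)): list=[85, 8, 3, 6, 1, 9] cursor@8
After 6 (insert_before(40)): list=[85, 40, 8, 3, 6, 1, 9] cursor@8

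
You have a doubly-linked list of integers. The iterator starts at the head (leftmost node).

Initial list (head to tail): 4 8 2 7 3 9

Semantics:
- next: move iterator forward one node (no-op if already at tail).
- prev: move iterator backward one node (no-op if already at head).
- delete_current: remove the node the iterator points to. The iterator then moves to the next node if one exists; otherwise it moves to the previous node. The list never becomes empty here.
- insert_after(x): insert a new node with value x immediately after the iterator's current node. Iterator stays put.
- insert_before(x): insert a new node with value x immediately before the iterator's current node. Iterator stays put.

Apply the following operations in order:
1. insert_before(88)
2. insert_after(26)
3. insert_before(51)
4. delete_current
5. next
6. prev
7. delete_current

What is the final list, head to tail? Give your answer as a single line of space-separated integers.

Answer: 88 51 8 2 7 3 9

Derivation:
After 1 (insert_before(88)): list=[88, 4, 8, 2, 7, 3, 9] cursor@4
After 2 (insert_after(26)): list=[88, 4, 26, 8, 2, 7, 3, 9] cursor@4
After 3 (insert_before(51)): list=[88, 51, 4, 26, 8, 2, 7, 3, 9] cursor@4
After 4 (delete_current): list=[88, 51, 26, 8, 2, 7, 3, 9] cursor@26
After 5 (next): list=[88, 51, 26, 8, 2, 7, 3, 9] cursor@8
After 6 (prev): list=[88, 51, 26, 8, 2, 7, 3, 9] cursor@26
After 7 (delete_current): list=[88, 51, 8, 2, 7, 3, 9] cursor@8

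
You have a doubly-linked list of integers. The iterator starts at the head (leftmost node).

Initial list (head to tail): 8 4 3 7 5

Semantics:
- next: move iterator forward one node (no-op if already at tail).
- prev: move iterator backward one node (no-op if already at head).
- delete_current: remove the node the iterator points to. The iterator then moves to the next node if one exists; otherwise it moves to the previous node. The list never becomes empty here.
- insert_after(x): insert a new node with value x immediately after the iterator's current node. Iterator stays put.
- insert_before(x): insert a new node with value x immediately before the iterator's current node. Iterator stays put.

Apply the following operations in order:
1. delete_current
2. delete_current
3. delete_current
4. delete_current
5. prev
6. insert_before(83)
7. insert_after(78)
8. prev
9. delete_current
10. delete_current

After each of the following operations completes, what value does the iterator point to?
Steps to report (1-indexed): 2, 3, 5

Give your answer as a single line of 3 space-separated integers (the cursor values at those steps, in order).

Answer: 3 7 5

Derivation:
After 1 (delete_current): list=[4, 3, 7, 5] cursor@4
After 2 (delete_current): list=[3, 7, 5] cursor@3
After 3 (delete_current): list=[7, 5] cursor@7
After 4 (delete_current): list=[5] cursor@5
After 5 (prev): list=[5] cursor@5
After 6 (insert_before(83)): list=[83, 5] cursor@5
After 7 (insert_after(78)): list=[83, 5, 78] cursor@5
After 8 (prev): list=[83, 5, 78] cursor@83
After 9 (delete_current): list=[5, 78] cursor@5
After 10 (delete_current): list=[78] cursor@78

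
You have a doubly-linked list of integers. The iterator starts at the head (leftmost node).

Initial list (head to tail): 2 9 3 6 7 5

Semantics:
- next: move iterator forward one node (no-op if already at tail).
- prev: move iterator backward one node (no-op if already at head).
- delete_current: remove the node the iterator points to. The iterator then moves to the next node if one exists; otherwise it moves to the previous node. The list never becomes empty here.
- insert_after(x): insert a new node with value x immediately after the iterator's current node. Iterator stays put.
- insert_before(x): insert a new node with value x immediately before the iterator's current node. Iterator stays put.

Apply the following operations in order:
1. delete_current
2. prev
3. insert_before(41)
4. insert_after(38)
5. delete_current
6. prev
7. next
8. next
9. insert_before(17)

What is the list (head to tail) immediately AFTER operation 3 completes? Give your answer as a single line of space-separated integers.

Answer: 41 9 3 6 7 5

Derivation:
After 1 (delete_current): list=[9, 3, 6, 7, 5] cursor@9
After 2 (prev): list=[9, 3, 6, 7, 5] cursor@9
After 3 (insert_before(41)): list=[41, 9, 3, 6, 7, 5] cursor@9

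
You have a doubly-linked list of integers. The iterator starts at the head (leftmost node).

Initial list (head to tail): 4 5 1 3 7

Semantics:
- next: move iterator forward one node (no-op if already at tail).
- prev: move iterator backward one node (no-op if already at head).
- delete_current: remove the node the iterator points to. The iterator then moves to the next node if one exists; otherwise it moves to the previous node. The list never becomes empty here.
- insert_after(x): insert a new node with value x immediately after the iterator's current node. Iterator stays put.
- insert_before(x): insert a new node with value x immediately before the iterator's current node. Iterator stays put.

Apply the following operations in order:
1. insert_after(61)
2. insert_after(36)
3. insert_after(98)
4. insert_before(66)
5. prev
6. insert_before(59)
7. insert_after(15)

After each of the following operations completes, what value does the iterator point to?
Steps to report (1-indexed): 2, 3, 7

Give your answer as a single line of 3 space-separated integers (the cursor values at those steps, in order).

After 1 (insert_after(61)): list=[4, 61, 5, 1, 3, 7] cursor@4
After 2 (insert_after(36)): list=[4, 36, 61, 5, 1, 3, 7] cursor@4
After 3 (insert_after(98)): list=[4, 98, 36, 61, 5, 1, 3, 7] cursor@4
After 4 (insert_before(66)): list=[66, 4, 98, 36, 61, 5, 1, 3, 7] cursor@4
After 5 (prev): list=[66, 4, 98, 36, 61, 5, 1, 3, 7] cursor@66
After 6 (insert_before(59)): list=[59, 66, 4, 98, 36, 61, 5, 1, 3, 7] cursor@66
After 7 (insert_after(15)): list=[59, 66, 15, 4, 98, 36, 61, 5, 1, 3, 7] cursor@66

Answer: 4 4 66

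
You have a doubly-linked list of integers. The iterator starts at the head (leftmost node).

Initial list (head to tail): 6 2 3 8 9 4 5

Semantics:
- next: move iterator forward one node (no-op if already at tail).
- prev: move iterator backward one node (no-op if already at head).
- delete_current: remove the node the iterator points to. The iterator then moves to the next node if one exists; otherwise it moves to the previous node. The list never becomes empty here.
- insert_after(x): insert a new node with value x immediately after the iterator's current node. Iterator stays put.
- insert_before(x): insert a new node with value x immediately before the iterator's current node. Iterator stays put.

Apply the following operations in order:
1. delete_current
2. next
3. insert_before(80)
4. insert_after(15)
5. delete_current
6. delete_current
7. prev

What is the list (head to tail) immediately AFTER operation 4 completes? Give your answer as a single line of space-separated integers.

Answer: 2 80 3 15 8 9 4 5

Derivation:
After 1 (delete_current): list=[2, 3, 8, 9, 4, 5] cursor@2
After 2 (next): list=[2, 3, 8, 9, 4, 5] cursor@3
After 3 (insert_before(80)): list=[2, 80, 3, 8, 9, 4, 5] cursor@3
After 4 (insert_after(15)): list=[2, 80, 3, 15, 8, 9, 4, 5] cursor@3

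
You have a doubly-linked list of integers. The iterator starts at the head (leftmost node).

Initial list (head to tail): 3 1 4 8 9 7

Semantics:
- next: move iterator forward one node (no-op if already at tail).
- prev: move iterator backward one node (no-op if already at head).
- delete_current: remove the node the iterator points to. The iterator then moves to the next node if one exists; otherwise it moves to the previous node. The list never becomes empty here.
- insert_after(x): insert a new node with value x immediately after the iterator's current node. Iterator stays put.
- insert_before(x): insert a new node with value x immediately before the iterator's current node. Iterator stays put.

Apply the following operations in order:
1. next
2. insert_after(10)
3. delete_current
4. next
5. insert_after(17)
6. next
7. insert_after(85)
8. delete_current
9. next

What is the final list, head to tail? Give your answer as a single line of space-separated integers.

After 1 (next): list=[3, 1, 4, 8, 9, 7] cursor@1
After 2 (insert_after(10)): list=[3, 1, 10, 4, 8, 9, 7] cursor@1
After 3 (delete_current): list=[3, 10, 4, 8, 9, 7] cursor@10
After 4 (next): list=[3, 10, 4, 8, 9, 7] cursor@4
After 5 (insert_after(17)): list=[3, 10, 4, 17, 8, 9, 7] cursor@4
After 6 (next): list=[3, 10, 4, 17, 8, 9, 7] cursor@17
After 7 (insert_after(85)): list=[3, 10, 4, 17, 85, 8, 9, 7] cursor@17
After 8 (delete_current): list=[3, 10, 4, 85, 8, 9, 7] cursor@85
After 9 (next): list=[3, 10, 4, 85, 8, 9, 7] cursor@8

Answer: 3 10 4 85 8 9 7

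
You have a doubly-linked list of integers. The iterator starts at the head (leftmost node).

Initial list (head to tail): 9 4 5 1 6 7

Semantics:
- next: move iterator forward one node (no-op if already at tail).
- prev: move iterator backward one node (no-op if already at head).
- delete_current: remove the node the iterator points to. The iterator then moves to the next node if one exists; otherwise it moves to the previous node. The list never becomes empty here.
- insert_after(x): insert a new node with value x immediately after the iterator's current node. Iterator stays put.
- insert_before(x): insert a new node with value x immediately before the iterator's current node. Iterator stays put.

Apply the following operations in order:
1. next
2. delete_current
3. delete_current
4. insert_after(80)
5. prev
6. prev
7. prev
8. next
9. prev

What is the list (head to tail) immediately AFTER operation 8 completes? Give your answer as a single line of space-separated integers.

Answer: 9 1 80 6 7

Derivation:
After 1 (next): list=[9, 4, 5, 1, 6, 7] cursor@4
After 2 (delete_current): list=[9, 5, 1, 6, 7] cursor@5
After 3 (delete_current): list=[9, 1, 6, 7] cursor@1
After 4 (insert_after(80)): list=[9, 1, 80, 6, 7] cursor@1
After 5 (prev): list=[9, 1, 80, 6, 7] cursor@9
After 6 (prev): list=[9, 1, 80, 6, 7] cursor@9
After 7 (prev): list=[9, 1, 80, 6, 7] cursor@9
After 8 (next): list=[9, 1, 80, 6, 7] cursor@1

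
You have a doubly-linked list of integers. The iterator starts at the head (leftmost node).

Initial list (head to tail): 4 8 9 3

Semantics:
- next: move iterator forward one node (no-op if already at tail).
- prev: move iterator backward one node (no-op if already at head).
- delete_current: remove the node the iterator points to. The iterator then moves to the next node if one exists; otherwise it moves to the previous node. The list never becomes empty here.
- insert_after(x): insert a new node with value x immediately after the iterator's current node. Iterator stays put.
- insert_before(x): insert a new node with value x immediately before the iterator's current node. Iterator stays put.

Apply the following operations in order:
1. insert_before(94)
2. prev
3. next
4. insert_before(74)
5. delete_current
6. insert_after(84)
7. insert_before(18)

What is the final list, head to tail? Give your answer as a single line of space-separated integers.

Answer: 94 74 18 8 84 9 3

Derivation:
After 1 (insert_before(94)): list=[94, 4, 8, 9, 3] cursor@4
After 2 (prev): list=[94, 4, 8, 9, 3] cursor@94
After 3 (next): list=[94, 4, 8, 9, 3] cursor@4
After 4 (insert_before(74)): list=[94, 74, 4, 8, 9, 3] cursor@4
After 5 (delete_current): list=[94, 74, 8, 9, 3] cursor@8
After 6 (insert_after(84)): list=[94, 74, 8, 84, 9, 3] cursor@8
After 7 (insert_before(18)): list=[94, 74, 18, 8, 84, 9, 3] cursor@8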